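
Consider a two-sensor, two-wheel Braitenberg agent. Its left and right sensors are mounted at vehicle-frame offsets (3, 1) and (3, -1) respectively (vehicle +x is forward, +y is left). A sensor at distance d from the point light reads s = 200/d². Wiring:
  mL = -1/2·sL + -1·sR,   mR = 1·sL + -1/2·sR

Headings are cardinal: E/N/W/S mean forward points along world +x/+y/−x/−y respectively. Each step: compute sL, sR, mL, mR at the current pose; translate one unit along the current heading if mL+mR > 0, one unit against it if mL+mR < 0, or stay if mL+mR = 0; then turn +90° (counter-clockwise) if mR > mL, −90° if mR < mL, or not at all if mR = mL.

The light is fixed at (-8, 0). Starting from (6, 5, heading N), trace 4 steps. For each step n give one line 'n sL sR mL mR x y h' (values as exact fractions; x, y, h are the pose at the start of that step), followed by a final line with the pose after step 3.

0 200/233 200/289 -75500/67337 34500/67337 6 5 N
1 20/13 100/73 -2030/949 810/949 6 4 W
2 200/257 200/197 -71100/50629 13700/50629 7 4 S
3 5/9 10/17 -265/306 40/153 7 5 E
final 6 5 N

n=0: pose=(6,5,N); sL=200/233, sR=200/289; mL=-75500/67337, mR=34500/67337; mL+mR=-41000/67337 → advance -1; mR−mL=110000/67337 → turn +1·90°
n=1: pose=(6,4,W); sL=20/13, sR=100/73; mL=-2030/949, mR=810/949; mL+mR=-1220/949 → advance -1; mR−mL=2840/949 → turn +1·90°
n=2: pose=(7,4,S); sL=200/257, sR=200/197; mL=-71100/50629, mR=13700/50629; mL+mR=-57400/50629 → advance -1; mR−mL=84800/50629 → turn +1·90°
n=3: pose=(7,5,E); sL=5/9, sR=10/17; mL=-265/306, mR=40/153; mL+mR=-185/306 → advance -1; mR−mL=115/102 → turn +1·90°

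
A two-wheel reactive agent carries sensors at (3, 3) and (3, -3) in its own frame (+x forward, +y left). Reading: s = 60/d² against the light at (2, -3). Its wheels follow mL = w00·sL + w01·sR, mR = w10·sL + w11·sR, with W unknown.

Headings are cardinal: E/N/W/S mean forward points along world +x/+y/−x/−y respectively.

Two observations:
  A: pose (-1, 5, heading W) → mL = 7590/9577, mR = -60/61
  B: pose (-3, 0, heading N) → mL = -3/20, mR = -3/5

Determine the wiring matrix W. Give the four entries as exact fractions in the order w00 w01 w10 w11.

1 -1/2 -1 0

obs A: pose=(-1,5,W) → sL=60/61, sR=60/157, mL=7590/9577, mR=-60/61
obs B: pose=(-3,0,N) → sL=3/5, sR=3/2, mL=-3/20, mR=-3/5
sensor matrix S = [[60/61, 60/157], [3/5, 3/2]]; det S = 11934/9577
solve [mL_A; mL_B] = S·[w00; w01] and [mR_A; mR_B] = S·[w10; w11]:
  w00 = 1, w01 = -1/2, w10 = -1, w11 = 0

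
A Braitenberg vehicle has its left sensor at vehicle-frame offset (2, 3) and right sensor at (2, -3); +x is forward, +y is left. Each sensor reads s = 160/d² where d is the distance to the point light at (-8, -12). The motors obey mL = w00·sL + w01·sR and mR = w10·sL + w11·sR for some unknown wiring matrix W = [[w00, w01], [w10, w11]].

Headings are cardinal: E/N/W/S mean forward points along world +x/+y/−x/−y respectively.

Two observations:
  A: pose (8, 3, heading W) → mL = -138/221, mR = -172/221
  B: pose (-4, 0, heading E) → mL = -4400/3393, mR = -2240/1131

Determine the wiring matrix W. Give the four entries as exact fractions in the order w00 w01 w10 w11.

-1 -1/2 -1 -1

obs A: pose=(8,3,W) → sL=8/17, sR=4/13, mL=-138/221, mR=-172/221
obs B: pose=(-4,0,E) → sL=160/261, sR=160/117, mL=-4400/3393, mR=-2240/1131
sensor matrix S = [[8/17, 4/13], [160/261, 160/117]]; det S = 26240/57681
solve [mL_A; mL_B] = S·[w00; w01] and [mR_A; mR_B] = S·[w10; w11]:
  w00 = -1, w01 = -1/2, w10 = -1, w11 = -1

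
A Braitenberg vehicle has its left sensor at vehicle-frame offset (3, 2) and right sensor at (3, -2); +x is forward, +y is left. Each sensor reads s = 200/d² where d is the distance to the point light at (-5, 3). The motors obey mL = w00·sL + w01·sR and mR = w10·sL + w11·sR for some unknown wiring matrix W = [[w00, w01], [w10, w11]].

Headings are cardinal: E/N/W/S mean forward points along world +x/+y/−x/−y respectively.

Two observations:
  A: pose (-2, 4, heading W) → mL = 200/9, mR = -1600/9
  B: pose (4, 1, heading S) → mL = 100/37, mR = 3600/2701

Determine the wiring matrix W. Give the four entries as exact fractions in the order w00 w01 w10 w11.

0 1 -1 1

obs A: pose=(-2,4,W) → sL=200, sR=200/9, mL=200/9, mR=-1600/9
obs B: pose=(4,1,S) → sL=100/73, sR=100/37, mL=100/37, mR=3600/2701
sensor matrix S = [[200, 200/9], [100/73, 100/37]]; det S = 12400000/24309
solve [mL_A; mL_B] = S·[w00; w01] and [mR_A; mR_B] = S·[w10; w11]:
  w00 = 0, w01 = 1, w10 = -1, w11 = 1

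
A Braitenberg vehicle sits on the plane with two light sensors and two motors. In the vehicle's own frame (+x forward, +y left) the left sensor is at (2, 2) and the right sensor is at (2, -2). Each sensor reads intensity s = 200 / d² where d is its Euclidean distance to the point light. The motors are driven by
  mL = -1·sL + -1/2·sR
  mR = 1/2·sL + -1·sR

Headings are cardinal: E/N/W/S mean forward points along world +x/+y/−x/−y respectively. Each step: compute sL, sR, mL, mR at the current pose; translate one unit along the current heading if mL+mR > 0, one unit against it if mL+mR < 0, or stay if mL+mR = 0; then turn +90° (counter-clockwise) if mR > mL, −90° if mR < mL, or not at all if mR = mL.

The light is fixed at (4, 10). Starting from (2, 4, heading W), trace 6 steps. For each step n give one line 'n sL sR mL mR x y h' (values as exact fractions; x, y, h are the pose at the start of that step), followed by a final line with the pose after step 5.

0 5/2 25/4 -45/8 -5 2 4 W
1 40/13 200/73 -4220/949 -1140/949 3 4 S
2 20 4 -22 6 3 5 E
3 8 200/9 -172/9 -164/9 2 5 N
4 5/2 25/4 -45/8 -5 2 4 W
5 40/13 200/73 -4220/949 -1140/949 3 4 S
final 3 5 E

n=0: pose=(2,4,W); sL=5/2, sR=25/4; mL=-45/8, mR=-5; mL+mR=-85/8 → advance -1; mR−mL=5/8 → turn +1·90°
n=1: pose=(3,4,S); sL=40/13, sR=200/73; mL=-4220/949, mR=-1140/949; mL+mR=-5360/949 → advance -1; mR−mL=3080/949 → turn +1·90°
n=2: pose=(3,5,E); sL=20, sR=4; mL=-22, mR=6; mL+mR=-16 → advance -1; mR−mL=28 → turn +1·90°
n=3: pose=(2,5,N); sL=8, sR=200/9; mL=-172/9, mR=-164/9; mL+mR=-112/3 → advance -1; mR−mL=8/9 → turn +1·90°
n=4: pose=(2,4,W); sL=5/2, sR=25/4; mL=-45/8, mR=-5; mL+mR=-85/8 → advance -1; mR−mL=5/8 → turn +1·90°
n=5: pose=(3,4,S); sL=40/13, sR=200/73; mL=-4220/949, mR=-1140/949; mL+mR=-5360/949 → advance -1; mR−mL=3080/949 → turn +1·90°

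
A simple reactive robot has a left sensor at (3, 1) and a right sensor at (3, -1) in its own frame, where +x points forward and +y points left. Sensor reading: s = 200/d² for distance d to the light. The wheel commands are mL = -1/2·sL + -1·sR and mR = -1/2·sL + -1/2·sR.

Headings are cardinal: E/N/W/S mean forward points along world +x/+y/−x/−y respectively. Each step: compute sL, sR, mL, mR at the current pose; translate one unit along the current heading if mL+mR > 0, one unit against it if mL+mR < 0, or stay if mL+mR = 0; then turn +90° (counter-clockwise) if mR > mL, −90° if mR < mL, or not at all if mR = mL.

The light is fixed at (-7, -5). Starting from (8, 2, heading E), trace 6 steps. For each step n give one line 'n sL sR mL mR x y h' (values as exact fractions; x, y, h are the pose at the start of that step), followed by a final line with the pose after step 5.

0 50/97 5/9 -710/873 -935/1746 8 2 E
1 200/269 8/13 -3452/3497 -2376/3497 7 2 N
2 100/73 20/17 -2310/1241 -1580/1241 7 1 W
3 40/53 40/41 -2940/2173 -1880/2173 8 1 S
4 50/97 5/9 -710/873 -935/1746 8 2 E
5 200/269 8/13 -3452/3497 -2376/3497 7 2 N
final 7 1 W

n=0: pose=(8,2,E); sL=50/97, sR=5/9; mL=-710/873, mR=-935/1746; mL+mR=-785/582 → advance -1; mR−mL=5/18 → turn +1·90°
n=1: pose=(7,2,N); sL=200/269, sR=8/13; mL=-3452/3497, mR=-2376/3497; mL+mR=-5828/3497 → advance -1; mR−mL=4/13 → turn +1·90°
n=2: pose=(7,1,W); sL=100/73, sR=20/17; mL=-2310/1241, mR=-1580/1241; mL+mR=-3890/1241 → advance -1; mR−mL=10/17 → turn +1·90°
n=3: pose=(8,1,S); sL=40/53, sR=40/41; mL=-2940/2173, mR=-1880/2173; mL+mR=-4820/2173 → advance -1; mR−mL=20/41 → turn +1·90°
n=4: pose=(8,2,E); sL=50/97, sR=5/9; mL=-710/873, mR=-935/1746; mL+mR=-785/582 → advance -1; mR−mL=5/18 → turn +1·90°
n=5: pose=(7,2,N); sL=200/269, sR=8/13; mL=-3452/3497, mR=-2376/3497; mL+mR=-5828/3497 → advance -1; mR−mL=4/13 → turn +1·90°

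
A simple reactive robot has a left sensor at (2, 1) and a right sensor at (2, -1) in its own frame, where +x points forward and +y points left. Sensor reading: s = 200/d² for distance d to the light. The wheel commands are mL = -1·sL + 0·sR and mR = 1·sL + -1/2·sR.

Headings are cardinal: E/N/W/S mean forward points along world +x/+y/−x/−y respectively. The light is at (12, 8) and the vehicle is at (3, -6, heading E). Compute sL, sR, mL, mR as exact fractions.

100/109 100/137 -100/109 8250/14933

left sensor world pos  = (5, -5); dL² = 218
right sensor world pos = (5, -7); dR² = 274
sL = 200/218 = 100/109
sR = 200/274 = 100/137
mL = -1·sL + 0·sR = -100/109
mR = 1·sL + -1/2·sR = 8250/14933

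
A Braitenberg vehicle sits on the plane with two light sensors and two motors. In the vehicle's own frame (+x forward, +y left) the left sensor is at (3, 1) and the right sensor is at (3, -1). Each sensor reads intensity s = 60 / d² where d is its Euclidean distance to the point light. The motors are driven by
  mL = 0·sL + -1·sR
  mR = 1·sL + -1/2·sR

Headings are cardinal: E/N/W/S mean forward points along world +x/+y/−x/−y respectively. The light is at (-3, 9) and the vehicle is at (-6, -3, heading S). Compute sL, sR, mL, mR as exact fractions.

left sensor world pos  = (-5, -6); dL² = 229
right sensor world pos = (-7, -6); dR² = 241
sL = 60/229 = 60/229
sR = 60/241 = 60/241
mL = 0·sL + -1·sR = -60/241
mR = 1·sL + -1/2·sR = 7590/55189

60/229 60/241 -60/241 7590/55189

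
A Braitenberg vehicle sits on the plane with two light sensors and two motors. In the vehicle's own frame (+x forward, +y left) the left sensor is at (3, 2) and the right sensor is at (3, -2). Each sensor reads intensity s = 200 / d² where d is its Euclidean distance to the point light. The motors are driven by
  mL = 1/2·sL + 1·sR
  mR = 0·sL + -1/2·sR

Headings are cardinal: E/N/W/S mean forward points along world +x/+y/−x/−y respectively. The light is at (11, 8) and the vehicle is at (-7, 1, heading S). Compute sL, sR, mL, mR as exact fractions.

left sensor world pos  = (-5, -2); dL² = 356
right sensor world pos = (-9, -2); dR² = 500
sL = 200/356 = 50/89
sR = 200/500 = 2/5
mL = 1/2·sL + 1·sR = 303/445
mR = 0·sL + -1/2·sR = -1/5

50/89 2/5 303/445 -1/5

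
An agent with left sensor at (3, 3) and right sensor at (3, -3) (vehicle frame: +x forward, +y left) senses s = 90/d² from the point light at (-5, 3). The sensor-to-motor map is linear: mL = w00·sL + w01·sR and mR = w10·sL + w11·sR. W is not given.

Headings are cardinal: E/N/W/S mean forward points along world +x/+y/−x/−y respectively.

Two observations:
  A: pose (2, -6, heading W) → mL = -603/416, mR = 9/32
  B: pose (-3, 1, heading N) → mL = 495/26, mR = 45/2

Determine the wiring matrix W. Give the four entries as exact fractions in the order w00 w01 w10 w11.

obs A: pose=(2,-6,W) → sL=9/16, sR=45/26, mL=-603/416, mR=9/32
obs B: pose=(-3,1,N) → sL=45, sR=45/13, mL=495/26, mR=45/2
sensor matrix S = [[9/16, 45/26], [45, 45/13]]; det S = -1215/16
solve [mL_A; mL_B] = S·[w00; w01] and [mR_A; mR_B] = S·[w10; w11]:
  w00 = 1/2, w01 = -1, w10 = 1/2, w11 = 0

1/2 -1 1/2 0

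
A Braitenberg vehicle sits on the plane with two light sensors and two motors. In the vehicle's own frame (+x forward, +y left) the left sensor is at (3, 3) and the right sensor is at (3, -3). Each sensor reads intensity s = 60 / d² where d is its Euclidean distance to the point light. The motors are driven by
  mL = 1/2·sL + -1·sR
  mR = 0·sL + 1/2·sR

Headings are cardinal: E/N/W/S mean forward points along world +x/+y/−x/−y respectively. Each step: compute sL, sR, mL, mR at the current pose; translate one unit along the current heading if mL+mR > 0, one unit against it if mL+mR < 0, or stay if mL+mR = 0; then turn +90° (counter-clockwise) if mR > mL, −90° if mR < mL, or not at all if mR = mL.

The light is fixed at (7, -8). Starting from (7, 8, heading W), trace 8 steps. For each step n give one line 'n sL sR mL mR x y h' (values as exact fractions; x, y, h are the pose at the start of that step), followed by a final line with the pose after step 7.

n=0: pose=(7,8,W); sL=30/89, sR=6/37; mL=21/3293, mR=3/37; mL+mR=288/3293 → advance +1; mR−mL=246/3293 → turn +1·90°
n=1: pose=(6,8,S); sL=60/173, sR=12/37; mL=-966/6401, mR=6/37; mL+mR=72/6401 → advance +1; mR−mL=2004/6401 → turn +1·90°
n=2: pose=(6,7,E); sL=15/82, sR=15/37; mL=-1905/6068, mR=15/74; mL+mR=-675/6068 → advance -1; mR−mL=3135/6068 → turn +1·90°
n=3: pose=(5,7,N); sL=60/349, sR=12/65; mL=-2238/22685, mR=6/65; mL+mR=-144/22685 → advance -1; mR−mL=4332/22685 → turn +1·90°
n=4: pose=(5,6,W); sL=30/73, sR=30/157; mL=165/11461, mR=15/157; mL+mR=1260/11461 → advance +1; mR−mL=930/11461 → turn +1·90°
n=5: pose=(4,6,S); sL=60/121, sR=60/157; mL=-2550/18997, mR=30/157; mL+mR=1080/18997 → advance +1; mR−mL=6180/18997 → turn +1·90°
n=6: pose=(4,5,E); sL=15/64, sR=3/5; mL=-309/640, mR=3/10; mL+mR=-117/640 → advance -1; mR−mL=501/640 → turn +1·90°
n=7: pose=(3,5,N); sL=12/61, sR=60/257; mL=-2118/15677, mR=30/257; mL+mR=-288/15677 → advance -1; mR−mL=3948/15677 → turn +1·90°

0 30/89 6/37 21/3293 3/37 7 8 W
1 60/173 12/37 -966/6401 6/37 6 8 S
2 15/82 15/37 -1905/6068 15/74 6 7 E
3 60/349 12/65 -2238/22685 6/65 5 7 N
4 30/73 30/157 165/11461 15/157 5 6 W
5 60/121 60/157 -2550/18997 30/157 4 6 S
6 15/64 3/5 -309/640 3/10 4 5 E
7 12/61 60/257 -2118/15677 30/257 3 5 N
final 3 4 W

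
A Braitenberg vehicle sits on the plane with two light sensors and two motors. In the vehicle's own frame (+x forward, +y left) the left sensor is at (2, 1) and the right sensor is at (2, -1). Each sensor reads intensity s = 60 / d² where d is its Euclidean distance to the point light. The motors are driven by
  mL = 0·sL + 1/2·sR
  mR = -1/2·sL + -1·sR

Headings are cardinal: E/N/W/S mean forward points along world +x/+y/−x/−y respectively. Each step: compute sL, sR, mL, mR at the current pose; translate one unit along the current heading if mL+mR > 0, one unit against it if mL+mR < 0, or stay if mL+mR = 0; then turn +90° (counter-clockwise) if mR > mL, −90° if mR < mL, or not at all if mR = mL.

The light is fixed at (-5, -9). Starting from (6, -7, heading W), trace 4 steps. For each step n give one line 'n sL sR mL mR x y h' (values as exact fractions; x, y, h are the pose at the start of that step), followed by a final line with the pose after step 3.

0 30/41 2/3 1/3 -127/123 6 -7 W
1 60/137 12/37 6/37 -2754/5069 7 -7 N
2 3/10 15/49 15/98 -447/980 7 -8 E
3 12/29 60/101 30/101 -2346/2929 6 -8 S
final 6 -7 W

n=0: pose=(6,-7,W); sL=30/41, sR=2/3; mL=1/3, mR=-127/123; mL+mR=-86/123 → advance -1; mR−mL=-56/41 → turn -1·90°
n=1: pose=(7,-7,N); sL=60/137, sR=12/37; mL=6/37, mR=-2754/5069; mL+mR=-1932/5069 → advance -1; mR−mL=-3576/5069 → turn -1·90°
n=2: pose=(7,-8,E); sL=3/10, sR=15/49; mL=15/98, mR=-447/980; mL+mR=-297/980 → advance -1; mR−mL=-597/980 → turn -1·90°
n=3: pose=(6,-8,S); sL=12/29, sR=60/101; mL=30/101, mR=-2346/2929; mL+mR=-1476/2929 → advance -1; mR−mL=-3216/2929 → turn -1·90°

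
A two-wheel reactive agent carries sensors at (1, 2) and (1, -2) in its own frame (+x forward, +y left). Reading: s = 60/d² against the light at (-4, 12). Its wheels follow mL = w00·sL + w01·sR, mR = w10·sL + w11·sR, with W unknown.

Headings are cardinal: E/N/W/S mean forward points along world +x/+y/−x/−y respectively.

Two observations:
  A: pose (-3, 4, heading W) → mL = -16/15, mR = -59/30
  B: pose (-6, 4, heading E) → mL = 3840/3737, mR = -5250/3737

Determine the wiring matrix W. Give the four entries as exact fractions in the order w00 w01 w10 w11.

1 -1 -1/2 -1

obs A: pose=(-3,4,W) → sL=3/5, sR=5/3, mL=-16/15, mR=-59/30
obs B: pose=(-6,4,E) → sL=60/37, sR=60/101, mL=3840/3737, mR=-5250/3737
sensor matrix S = [[3/5, 5/3], [60/37, 60/101]]; det S = -8768/3737
solve [mL_A; mL_B] = S·[w00; w01] and [mR_A; mR_B] = S·[w10; w11]:
  w00 = 1, w01 = -1, w10 = -1/2, w11 = -1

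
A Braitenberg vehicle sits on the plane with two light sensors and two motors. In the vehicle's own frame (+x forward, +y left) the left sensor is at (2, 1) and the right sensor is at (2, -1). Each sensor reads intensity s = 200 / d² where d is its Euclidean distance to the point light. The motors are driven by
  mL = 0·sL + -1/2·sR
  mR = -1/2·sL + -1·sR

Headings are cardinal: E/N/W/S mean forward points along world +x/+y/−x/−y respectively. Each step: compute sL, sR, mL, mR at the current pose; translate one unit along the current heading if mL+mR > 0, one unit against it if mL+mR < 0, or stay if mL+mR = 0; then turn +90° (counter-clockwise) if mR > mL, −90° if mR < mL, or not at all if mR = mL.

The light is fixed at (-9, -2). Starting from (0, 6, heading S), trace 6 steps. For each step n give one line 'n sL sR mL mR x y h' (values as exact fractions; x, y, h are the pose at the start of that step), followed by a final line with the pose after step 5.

n=0: pose=(0,6,S); sL=25/17, sR=2; mL=-1, mR=-93/34; mL+mR=-127/34 → advance -1; mR−mL=-59/34 → turn -1·90°
n=1: pose=(0,7,W); sL=200/113, sR=200/149; mL=-100/149, mR=-37500/16837; mL+mR=-48800/16837 → advance -1; mR−mL=-26200/16837 → turn -1·90°
n=2: pose=(1,7,N); sL=100/101, sR=100/121; mL=-50/121, mR=-16150/12221; mL+mR=-21200/12221 → advance -1; mR−mL=-11100/12221 → turn -1·90°
n=3: pose=(1,6,E); sL=8/9, sR=200/193; mL=-100/193, mR=-2572/1737; mL+mR=-3472/1737 → advance -1; mR−mL=-1672/1737 → turn -1·90°
n=4: pose=(0,6,S); sL=25/17, sR=2; mL=-1, mR=-93/34; mL+mR=-127/34 → advance -1; mR−mL=-59/34 → turn -1·90°
n=5: pose=(0,7,W); sL=200/113, sR=200/149; mL=-100/149, mR=-37500/16837; mL+mR=-48800/16837 → advance -1; mR−mL=-26200/16837 → turn -1·90°

0 25/17 2 -1 -93/34 0 6 S
1 200/113 200/149 -100/149 -37500/16837 0 7 W
2 100/101 100/121 -50/121 -16150/12221 1 7 N
3 8/9 200/193 -100/193 -2572/1737 1 6 E
4 25/17 2 -1 -93/34 0 6 S
5 200/113 200/149 -100/149 -37500/16837 0 7 W
final 1 7 N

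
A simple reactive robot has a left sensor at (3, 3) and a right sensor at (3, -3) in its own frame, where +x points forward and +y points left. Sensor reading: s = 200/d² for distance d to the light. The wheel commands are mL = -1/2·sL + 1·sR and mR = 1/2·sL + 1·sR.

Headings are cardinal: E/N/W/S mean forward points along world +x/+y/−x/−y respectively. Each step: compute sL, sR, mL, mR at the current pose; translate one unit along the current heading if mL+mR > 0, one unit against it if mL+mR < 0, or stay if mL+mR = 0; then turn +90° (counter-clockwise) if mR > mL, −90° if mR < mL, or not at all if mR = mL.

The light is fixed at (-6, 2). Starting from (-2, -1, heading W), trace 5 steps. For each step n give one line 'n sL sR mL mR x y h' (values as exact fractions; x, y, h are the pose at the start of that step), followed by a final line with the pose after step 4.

0 200/37 200 7300/37 7500/37 -2 -1 W
1 25/9 50/9 25/6 125/18 -3 -1 S
2 200/37 40/17 -220/629 3180/629 -3 -2 E
3 100 4 -46 54 -2 -2 N
4 200/37 200 7300/37 7500/37 -2 -1 W
final -3 -1 S

n=0: pose=(-2,-1,W); sL=200/37, sR=200; mL=7300/37, mR=7500/37; mL+mR=400 → advance +1; mR−mL=200/37 → turn +1·90°
n=1: pose=(-3,-1,S); sL=25/9, sR=50/9; mL=25/6, mR=125/18; mL+mR=100/9 → advance +1; mR−mL=25/9 → turn +1·90°
n=2: pose=(-3,-2,E); sL=200/37, sR=40/17; mL=-220/629, mR=3180/629; mL+mR=80/17 → advance +1; mR−mL=200/37 → turn +1·90°
n=3: pose=(-2,-2,N); sL=100, sR=4; mL=-46, mR=54; mL+mR=8 → advance +1; mR−mL=100 → turn +1·90°
n=4: pose=(-2,-1,W); sL=200/37, sR=200; mL=7300/37, mR=7500/37; mL+mR=400 → advance +1; mR−mL=200/37 → turn +1·90°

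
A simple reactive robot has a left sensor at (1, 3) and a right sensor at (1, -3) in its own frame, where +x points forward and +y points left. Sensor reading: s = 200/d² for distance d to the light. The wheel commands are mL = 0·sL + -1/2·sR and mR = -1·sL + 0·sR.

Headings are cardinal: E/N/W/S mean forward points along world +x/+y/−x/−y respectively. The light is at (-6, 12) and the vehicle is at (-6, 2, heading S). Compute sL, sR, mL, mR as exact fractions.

left sensor world pos  = (-3, 1); dL² = 130
right sensor world pos = (-9, 1); dR² = 130
sL = 200/130 = 20/13
sR = 200/130 = 20/13
mL = 0·sL + -1/2·sR = -10/13
mR = -1·sL + 0·sR = -20/13

20/13 20/13 -10/13 -20/13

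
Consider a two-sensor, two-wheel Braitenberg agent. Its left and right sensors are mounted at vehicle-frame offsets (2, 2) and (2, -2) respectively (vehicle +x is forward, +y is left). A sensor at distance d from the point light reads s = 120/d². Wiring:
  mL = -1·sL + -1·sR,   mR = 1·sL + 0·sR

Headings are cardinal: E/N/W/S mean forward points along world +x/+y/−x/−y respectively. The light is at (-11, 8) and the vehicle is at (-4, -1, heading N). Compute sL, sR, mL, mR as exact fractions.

60/37 12/13 -1224/481 60/37

left sensor world pos  = (-6, 1); dL² = 74
right sensor world pos = (-2, 1); dR² = 130
sL = 120/74 = 60/37
sR = 120/130 = 12/13
mL = -1·sL + -1·sR = -1224/481
mR = 1·sL + 0·sR = 60/37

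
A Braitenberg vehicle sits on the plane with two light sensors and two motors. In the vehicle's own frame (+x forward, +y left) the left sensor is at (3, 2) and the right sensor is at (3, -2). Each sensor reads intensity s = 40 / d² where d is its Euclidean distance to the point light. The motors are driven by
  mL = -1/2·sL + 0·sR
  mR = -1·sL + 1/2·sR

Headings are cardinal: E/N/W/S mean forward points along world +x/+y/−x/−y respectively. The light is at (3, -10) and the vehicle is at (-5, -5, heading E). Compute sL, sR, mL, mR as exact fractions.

20/37 20/17 -10/37 30/629

left sensor world pos  = (-2, -3); dL² = 74
right sensor world pos = (-2, -7); dR² = 34
sL = 40/74 = 20/37
sR = 40/34 = 20/17
mL = -1/2·sL + 0·sR = -10/37
mR = -1·sL + 1/2·sR = 30/629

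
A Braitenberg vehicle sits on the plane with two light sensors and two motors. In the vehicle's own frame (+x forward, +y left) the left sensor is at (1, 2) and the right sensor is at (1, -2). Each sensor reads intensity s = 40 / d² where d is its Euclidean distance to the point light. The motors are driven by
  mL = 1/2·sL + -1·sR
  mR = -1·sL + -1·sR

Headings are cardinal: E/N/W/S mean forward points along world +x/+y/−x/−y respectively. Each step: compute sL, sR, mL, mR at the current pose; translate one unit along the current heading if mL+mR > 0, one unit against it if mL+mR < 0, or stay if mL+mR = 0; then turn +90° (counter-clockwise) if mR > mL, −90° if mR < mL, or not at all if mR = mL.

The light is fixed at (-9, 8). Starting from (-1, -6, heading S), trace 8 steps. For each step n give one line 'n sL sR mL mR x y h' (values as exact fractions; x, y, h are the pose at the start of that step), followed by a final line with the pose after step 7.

n=0: pose=(-1,-6,S); sL=8/65, sR=40/261; mL=-1556/16965, mR=-4688/16965; mL+mR=-6244/16965 → advance -1; mR−mL=-12/65 → turn -1·90°
n=1: pose=(-1,-5,W); sL=20/137, sR=4/17; mL=-378/2329, mR=-888/2329; mL+mR=-1266/2329 → advance -1; mR−mL=-30/137 → turn -1·90°
n=2: pose=(0,-5,N); sL=40/193, sR=8/53; mL=-484/10229, mR=-3664/10229; mL+mR=-4148/10229 → advance -1; mR−mL=-60/193 → turn -1·90°
n=3: pose=(0,-6,E); sL=10/61, sR=10/89; mL=-165/5429, mR=-1500/5429; mL+mR=-1665/5429 → advance -1; mR−mL=-15/61 → turn -1·90°
n=4: pose=(-1,-6,S); sL=8/65, sR=40/261; mL=-1556/16965, mR=-4688/16965; mL+mR=-6244/16965 → advance -1; mR−mL=-12/65 → turn -1·90°
n=5: pose=(-1,-5,W); sL=20/137, sR=4/17; mL=-378/2329, mR=-888/2329; mL+mR=-1266/2329 → advance -1; mR−mL=-30/137 → turn -1·90°
n=6: pose=(0,-5,N); sL=40/193, sR=8/53; mL=-484/10229, mR=-3664/10229; mL+mR=-4148/10229 → advance -1; mR−mL=-60/193 → turn -1·90°
n=7: pose=(0,-6,E); sL=10/61, sR=10/89; mL=-165/5429, mR=-1500/5429; mL+mR=-1665/5429 → advance -1; mR−mL=-15/61 → turn -1·90°

0 8/65 40/261 -1556/16965 -4688/16965 -1 -6 S
1 20/137 4/17 -378/2329 -888/2329 -1 -5 W
2 40/193 8/53 -484/10229 -3664/10229 0 -5 N
3 10/61 10/89 -165/5429 -1500/5429 0 -6 E
4 8/65 40/261 -1556/16965 -4688/16965 -1 -6 S
5 20/137 4/17 -378/2329 -888/2329 -1 -5 W
6 40/193 8/53 -484/10229 -3664/10229 0 -5 N
7 10/61 10/89 -165/5429 -1500/5429 0 -6 E
final -1 -6 S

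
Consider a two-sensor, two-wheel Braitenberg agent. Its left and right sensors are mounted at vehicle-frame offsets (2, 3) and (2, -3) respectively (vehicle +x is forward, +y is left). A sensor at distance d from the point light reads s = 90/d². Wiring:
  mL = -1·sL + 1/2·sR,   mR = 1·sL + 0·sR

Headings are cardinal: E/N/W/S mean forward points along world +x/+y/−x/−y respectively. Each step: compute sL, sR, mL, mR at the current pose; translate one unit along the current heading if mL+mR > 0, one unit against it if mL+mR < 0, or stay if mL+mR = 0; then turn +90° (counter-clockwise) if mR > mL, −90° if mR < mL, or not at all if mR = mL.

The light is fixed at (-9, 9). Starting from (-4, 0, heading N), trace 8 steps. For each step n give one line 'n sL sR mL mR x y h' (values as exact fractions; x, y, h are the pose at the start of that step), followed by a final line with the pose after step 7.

n=0: pose=(-4,0,N); sL=90/53, sR=90/113; mL=-7785/5989, mR=90/53; mL+mR=45/113 → advance +1; mR−mL=17955/5989 → turn +1·90°
n=1: pose=(-4,1,W); sL=9/13, sR=45/17; mL=279/442, mR=9/13; mL+mR=45/34 → advance +1; mR−mL=27/442 → turn +1·90°
n=2: pose=(-5,1,S); sL=90/149, sR=90/101; mL=-2385/15049, mR=90/149; mL+mR=45/101 → advance +1; mR−mL=11475/15049 → turn +1·90°
n=3: pose=(-5,0,E); sL=5/4, sR=1/2; mL=-1, mR=5/4; mL+mR=1/4 → advance +1; mR−mL=9/4 → turn +1·90°
n=4: pose=(-4,0,N); sL=90/53, sR=90/113; mL=-7785/5989, mR=90/53; mL+mR=45/113 → advance +1; mR−mL=17955/5989 → turn +1·90°
n=5: pose=(-4,1,W); sL=9/13, sR=45/17; mL=279/442, mR=9/13; mL+mR=45/34 → advance +1; mR−mL=27/442 → turn +1·90°
n=6: pose=(-5,1,S); sL=90/149, sR=90/101; mL=-2385/15049, mR=90/149; mL+mR=45/101 → advance +1; mR−mL=11475/15049 → turn +1·90°
n=7: pose=(-5,0,E); sL=5/4, sR=1/2; mL=-1, mR=5/4; mL+mR=1/4 → advance +1; mR−mL=9/4 → turn +1·90°

0 90/53 90/113 -7785/5989 90/53 -4 0 N
1 9/13 45/17 279/442 9/13 -4 1 W
2 90/149 90/101 -2385/15049 90/149 -5 1 S
3 5/4 1/2 -1 5/4 -5 0 E
4 90/53 90/113 -7785/5989 90/53 -4 0 N
5 9/13 45/17 279/442 9/13 -4 1 W
6 90/149 90/101 -2385/15049 90/149 -5 1 S
7 5/4 1/2 -1 5/4 -5 0 E
final -4 0 N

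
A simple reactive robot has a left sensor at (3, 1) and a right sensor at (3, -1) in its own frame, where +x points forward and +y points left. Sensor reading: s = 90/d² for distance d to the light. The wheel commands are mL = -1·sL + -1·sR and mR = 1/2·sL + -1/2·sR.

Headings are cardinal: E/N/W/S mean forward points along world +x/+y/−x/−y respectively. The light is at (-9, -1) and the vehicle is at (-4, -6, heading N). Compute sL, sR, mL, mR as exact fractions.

left sensor world pos  = (-5, -3); dL² = 20
right sensor world pos = (-3, -3); dR² = 40
sL = 90/20 = 9/2
sR = 90/40 = 9/4
mL = -1·sL + -1·sR = -27/4
mR = 1/2·sL + -1/2·sR = 9/8

9/2 9/4 -27/4 9/8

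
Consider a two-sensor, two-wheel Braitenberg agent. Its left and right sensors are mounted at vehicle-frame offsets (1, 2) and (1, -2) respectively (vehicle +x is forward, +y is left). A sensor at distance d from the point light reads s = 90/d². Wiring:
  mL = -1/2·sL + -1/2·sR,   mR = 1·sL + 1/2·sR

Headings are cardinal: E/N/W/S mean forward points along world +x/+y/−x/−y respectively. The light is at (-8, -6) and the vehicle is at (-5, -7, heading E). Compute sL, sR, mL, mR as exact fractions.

left sensor world pos  = (-4, -5); dL² = 17
right sensor world pos = (-4, -9); dR² = 25
sL = 90/17 = 90/17
sR = 90/25 = 18/5
mL = -1/2·sL + -1/2·sR = -378/85
mR = 1·sL + 1/2·sR = 603/85

90/17 18/5 -378/85 603/85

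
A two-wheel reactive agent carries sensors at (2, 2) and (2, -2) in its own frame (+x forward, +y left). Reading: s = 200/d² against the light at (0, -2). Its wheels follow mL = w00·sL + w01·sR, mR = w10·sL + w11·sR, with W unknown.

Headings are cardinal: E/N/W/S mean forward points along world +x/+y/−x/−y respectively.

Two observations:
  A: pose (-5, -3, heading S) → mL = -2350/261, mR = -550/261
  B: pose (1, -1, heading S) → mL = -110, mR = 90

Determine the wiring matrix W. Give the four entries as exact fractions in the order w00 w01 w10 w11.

obs A: pose=(-5,-3,S) → sL=100/9, sR=100/29, mL=-2350/261, mR=-550/261
obs B: pose=(1,-1,S) → sL=20, sR=100, mL=-110, mR=90
sensor matrix S = [[100/9, 100/29], [20, 100]]; det S = 272000/261
solve [mL_A; mL_B] = S·[w00; w01] and [mR_A; mR_B] = S·[w10; w11]:
  w00 = -1/2, w01 = -1, w10 = -1/2, w11 = 1

-1/2 -1 -1/2 1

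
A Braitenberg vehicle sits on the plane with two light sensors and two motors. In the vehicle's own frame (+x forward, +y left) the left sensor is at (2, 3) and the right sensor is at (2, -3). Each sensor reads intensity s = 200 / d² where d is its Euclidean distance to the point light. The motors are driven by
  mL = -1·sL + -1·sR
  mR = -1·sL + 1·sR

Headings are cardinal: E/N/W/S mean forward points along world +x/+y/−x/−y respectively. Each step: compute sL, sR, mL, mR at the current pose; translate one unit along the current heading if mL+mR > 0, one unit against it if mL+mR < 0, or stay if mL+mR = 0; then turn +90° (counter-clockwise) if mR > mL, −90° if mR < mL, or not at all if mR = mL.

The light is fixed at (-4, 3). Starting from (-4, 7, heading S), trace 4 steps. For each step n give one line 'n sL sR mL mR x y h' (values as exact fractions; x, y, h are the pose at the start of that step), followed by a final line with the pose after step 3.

0 200/13 200/13 -400/13 0 -4 7 S
1 50/17 25 -475/17 375/17 -4 8 E
2 40/13 200/53 -4720/689 480/689 -5 8 N
3 20 100/29 -680/29 -480/29 -5 7 W
final -4 7 S

n=0: pose=(-4,7,S); sL=200/13, sR=200/13; mL=-400/13, mR=0; mL+mR=-400/13 → advance -1; mR−mL=400/13 → turn +1·90°
n=1: pose=(-4,8,E); sL=50/17, sR=25; mL=-475/17, mR=375/17; mL+mR=-100/17 → advance -1; mR−mL=50 → turn +1·90°
n=2: pose=(-5,8,N); sL=40/13, sR=200/53; mL=-4720/689, mR=480/689; mL+mR=-80/13 → advance -1; mR−mL=400/53 → turn +1·90°
n=3: pose=(-5,7,W); sL=20, sR=100/29; mL=-680/29, mR=-480/29; mL+mR=-40 → advance -1; mR−mL=200/29 → turn +1·90°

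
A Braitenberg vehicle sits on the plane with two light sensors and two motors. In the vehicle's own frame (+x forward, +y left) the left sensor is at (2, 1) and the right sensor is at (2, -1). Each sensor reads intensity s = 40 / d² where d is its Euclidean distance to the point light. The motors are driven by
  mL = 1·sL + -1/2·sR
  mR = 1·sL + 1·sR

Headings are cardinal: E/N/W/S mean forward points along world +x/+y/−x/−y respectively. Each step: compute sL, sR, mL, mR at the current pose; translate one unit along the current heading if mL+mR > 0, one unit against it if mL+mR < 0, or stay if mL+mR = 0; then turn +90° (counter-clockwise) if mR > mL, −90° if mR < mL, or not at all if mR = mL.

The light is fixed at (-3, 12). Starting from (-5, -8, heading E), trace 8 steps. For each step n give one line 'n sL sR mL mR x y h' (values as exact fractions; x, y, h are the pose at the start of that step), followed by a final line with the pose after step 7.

n=0: pose=(-5,-8,E); sL=40/361, sR=40/441; mL=10420/159201, mR=32080/159201; mL+mR=42500/159201 → advance +1; mR−mL=20/147 → turn +1·90°
n=1: pose=(-4,-8,N); sL=5/41, sR=10/81; mL=200/3321, mR=815/3321; mL+mR=1015/3321 → advance +1; mR−mL=5/27 → turn +1·90°
n=2: pose=(-4,-7,W); sL=40/409, sR=40/333; mL=5140/136197, mR=29680/136197; mL+mR=34820/136197 → advance +1; mR−mL=20/111 → turn +1·90°
n=3: pose=(-5,-7,S); sL=20/221, sR=4/45; mL=458/9945, mR=1784/9945; mL+mR=2242/9945 → advance +1; mR−mL=2/15 → turn +1·90°
n=4: pose=(-5,-8,E); sL=40/361, sR=40/441; mL=10420/159201, mR=32080/159201; mL+mR=42500/159201 → advance +1; mR−mL=20/147 → turn +1·90°
n=5: pose=(-4,-8,N); sL=5/41, sR=10/81; mL=200/3321, mR=815/3321; mL+mR=1015/3321 → advance +1; mR−mL=5/27 → turn +1·90°
n=6: pose=(-4,-7,W); sL=40/409, sR=40/333; mL=5140/136197, mR=29680/136197; mL+mR=34820/136197 → advance +1; mR−mL=20/111 → turn +1·90°
n=7: pose=(-5,-7,S); sL=20/221, sR=4/45; mL=458/9945, mR=1784/9945; mL+mR=2242/9945 → advance +1; mR−mL=2/15 → turn +1·90°

0 40/361 40/441 10420/159201 32080/159201 -5 -8 E
1 5/41 10/81 200/3321 815/3321 -4 -8 N
2 40/409 40/333 5140/136197 29680/136197 -4 -7 W
3 20/221 4/45 458/9945 1784/9945 -5 -7 S
4 40/361 40/441 10420/159201 32080/159201 -5 -8 E
5 5/41 10/81 200/3321 815/3321 -4 -8 N
6 40/409 40/333 5140/136197 29680/136197 -4 -7 W
7 20/221 4/45 458/9945 1784/9945 -5 -7 S
final -5 -8 E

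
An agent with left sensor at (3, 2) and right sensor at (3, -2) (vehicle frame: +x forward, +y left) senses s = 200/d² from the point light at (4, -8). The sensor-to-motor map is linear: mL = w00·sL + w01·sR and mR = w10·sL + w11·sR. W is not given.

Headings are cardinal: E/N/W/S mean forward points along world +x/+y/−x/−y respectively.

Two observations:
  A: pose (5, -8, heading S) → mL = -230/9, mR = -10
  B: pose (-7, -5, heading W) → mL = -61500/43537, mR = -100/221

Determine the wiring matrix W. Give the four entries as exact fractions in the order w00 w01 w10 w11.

-1/2 -1 0 -1/2

obs A: pose=(5,-8,S) → sL=100/9, sR=20, mL=-230/9, mR=-10
obs B: pose=(-7,-5,W) → sL=200/197, sR=200/221, mL=-61500/43537, mR=-100/221
sensor matrix S = [[100/9, 20], [200/197, 200/221]]; det S = -4016000/391833
solve [mL_A; mL_B] = S·[w00; w01] and [mR_A; mR_B] = S·[w10; w11]:
  w00 = -1/2, w01 = -1, w10 = 0, w11 = -1/2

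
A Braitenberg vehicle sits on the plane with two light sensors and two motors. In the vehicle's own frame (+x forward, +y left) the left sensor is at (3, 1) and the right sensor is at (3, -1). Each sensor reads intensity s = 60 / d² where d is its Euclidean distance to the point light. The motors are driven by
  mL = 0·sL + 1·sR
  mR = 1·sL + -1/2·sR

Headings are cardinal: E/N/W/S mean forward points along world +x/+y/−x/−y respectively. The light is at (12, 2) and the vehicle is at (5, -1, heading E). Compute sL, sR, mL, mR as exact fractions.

left sensor world pos  = (8, 0); dL² = 20
right sensor world pos = (8, -2); dR² = 32
sL = 60/20 = 3
sR = 60/32 = 15/8
mL = 0·sL + 1·sR = 15/8
mR = 1·sL + -1/2·sR = 33/16

3 15/8 15/8 33/16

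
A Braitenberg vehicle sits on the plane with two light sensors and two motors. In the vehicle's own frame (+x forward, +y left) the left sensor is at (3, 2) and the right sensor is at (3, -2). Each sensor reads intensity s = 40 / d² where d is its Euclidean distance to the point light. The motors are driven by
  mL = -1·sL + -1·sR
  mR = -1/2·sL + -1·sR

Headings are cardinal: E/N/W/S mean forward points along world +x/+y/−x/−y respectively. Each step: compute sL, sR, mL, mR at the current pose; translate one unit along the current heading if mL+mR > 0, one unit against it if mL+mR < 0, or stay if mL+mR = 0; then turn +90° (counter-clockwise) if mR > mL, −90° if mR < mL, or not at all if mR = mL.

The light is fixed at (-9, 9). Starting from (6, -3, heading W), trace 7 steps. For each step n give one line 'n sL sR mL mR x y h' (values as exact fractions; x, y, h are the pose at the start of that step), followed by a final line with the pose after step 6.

0 2/17 10/61 -292/1037 -231/1037 6 -3 W
1 40/549 40/421 -38800/231129 -30380/231129 7 -3 S
2 20/221 4/53 -1944/11713 -1414/11713 7 -2 E
3 40/233 40/353 -23440/82249 -16380/82249 6 -2 N
4 2/17 10/61 -292/1037 -231/1037 6 -3 W
5 40/549 40/421 -38800/231129 -30380/231129 7 -3 S
6 20/221 4/53 -1944/11713 -1414/11713 7 -2 E
final 6 -2 N

n=0: pose=(6,-3,W); sL=2/17, sR=10/61; mL=-292/1037, mR=-231/1037; mL+mR=-523/1037 → advance -1; mR−mL=1/17 → turn +1·90°
n=1: pose=(7,-3,S); sL=40/549, sR=40/421; mL=-38800/231129, mR=-30380/231129; mL+mR=-23060/77043 → advance -1; mR−mL=20/549 → turn +1·90°
n=2: pose=(7,-2,E); sL=20/221, sR=4/53; mL=-1944/11713, mR=-1414/11713; mL+mR=-3358/11713 → advance -1; mR−mL=10/221 → turn +1·90°
n=3: pose=(6,-2,N); sL=40/233, sR=40/353; mL=-23440/82249, mR=-16380/82249; mL+mR=-39820/82249 → advance -1; mR−mL=20/233 → turn +1·90°
n=4: pose=(6,-3,W); sL=2/17, sR=10/61; mL=-292/1037, mR=-231/1037; mL+mR=-523/1037 → advance -1; mR−mL=1/17 → turn +1·90°
n=5: pose=(7,-3,S); sL=40/549, sR=40/421; mL=-38800/231129, mR=-30380/231129; mL+mR=-23060/77043 → advance -1; mR−mL=20/549 → turn +1·90°
n=6: pose=(7,-2,E); sL=20/221, sR=4/53; mL=-1944/11713, mR=-1414/11713; mL+mR=-3358/11713 → advance -1; mR−mL=10/221 → turn +1·90°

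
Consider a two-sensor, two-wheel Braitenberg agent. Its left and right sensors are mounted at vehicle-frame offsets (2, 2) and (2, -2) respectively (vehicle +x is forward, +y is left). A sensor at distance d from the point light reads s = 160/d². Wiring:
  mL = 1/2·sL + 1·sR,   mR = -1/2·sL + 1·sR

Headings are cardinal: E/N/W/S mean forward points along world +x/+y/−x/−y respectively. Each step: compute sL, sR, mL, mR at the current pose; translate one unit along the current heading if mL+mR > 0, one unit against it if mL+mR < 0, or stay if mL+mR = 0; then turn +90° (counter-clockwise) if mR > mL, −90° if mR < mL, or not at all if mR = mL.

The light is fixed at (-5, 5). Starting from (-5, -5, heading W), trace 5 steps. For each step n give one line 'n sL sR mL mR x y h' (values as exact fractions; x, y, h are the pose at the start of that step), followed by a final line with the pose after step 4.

0 40/37 40/17 1820/629 1140/629 -5 -5 W
1 160/73 32/13 3376/949 1296/949 -6 -5 N
2 16/5 80/61 888/305 -88/305 -6 -4 E
3 32/25 32/25 48/25 16/25 -5 -4 S
4 40/37 40/17 1820/629 1140/629 -5 -5 W
final -6 -5 N

n=0: pose=(-5,-5,W); sL=40/37, sR=40/17; mL=1820/629, mR=1140/629; mL+mR=80/17 → advance +1; mR−mL=-40/37 → turn -1·90°
n=1: pose=(-6,-5,N); sL=160/73, sR=32/13; mL=3376/949, mR=1296/949; mL+mR=64/13 → advance +1; mR−mL=-160/73 → turn -1·90°
n=2: pose=(-6,-4,E); sL=16/5, sR=80/61; mL=888/305, mR=-88/305; mL+mR=160/61 → advance +1; mR−mL=-16/5 → turn -1·90°
n=3: pose=(-5,-4,S); sL=32/25, sR=32/25; mL=48/25, mR=16/25; mL+mR=64/25 → advance +1; mR−mL=-32/25 → turn -1·90°
n=4: pose=(-5,-5,W); sL=40/37, sR=40/17; mL=1820/629, mR=1140/629; mL+mR=80/17 → advance +1; mR−mL=-40/37 → turn -1·90°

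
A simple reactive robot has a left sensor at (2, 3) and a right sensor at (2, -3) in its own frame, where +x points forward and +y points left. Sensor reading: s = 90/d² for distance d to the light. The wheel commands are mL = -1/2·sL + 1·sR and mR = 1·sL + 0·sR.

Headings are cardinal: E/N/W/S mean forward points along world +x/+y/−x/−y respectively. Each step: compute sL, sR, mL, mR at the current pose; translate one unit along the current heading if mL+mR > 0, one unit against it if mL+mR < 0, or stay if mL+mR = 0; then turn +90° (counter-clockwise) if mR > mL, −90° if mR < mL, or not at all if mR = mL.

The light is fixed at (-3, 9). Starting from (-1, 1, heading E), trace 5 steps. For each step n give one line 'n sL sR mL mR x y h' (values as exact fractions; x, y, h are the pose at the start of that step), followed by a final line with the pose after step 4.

0 90/41 90/137 -2475/5617 90/41 -1 1 E
1 5/2 5/4 0 5/2 0 1 N
2 90/101 90/17 8325/1717 90/101 0 2 W
3 45/13 9/5 9/130 45/13 -1 2 N
4 10/9 10 85/9 10/9 -1 3 W
final -2 3 N

n=0: pose=(-1,1,E); sL=90/41, sR=90/137; mL=-2475/5617, mR=90/41; mL+mR=9855/5617 → advance +1; mR−mL=14805/5617 → turn +1·90°
n=1: pose=(0,1,N); sL=5/2, sR=5/4; mL=0, mR=5/2; mL+mR=5/2 → advance +1; mR−mL=5/2 → turn +1·90°
n=2: pose=(0,2,W); sL=90/101, sR=90/17; mL=8325/1717, mR=90/101; mL+mR=9855/1717 → advance +1; mR−mL=-6795/1717 → turn -1·90°
n=3: pose=(-1,2,N); sL=45/13, sR=9/5; mL=9/130, mR=45/13; mL+mR=459/130 → advance +1; mR−mL=441/130 → turn +1·90°
n=4: pose=(-1,3,W); sL=10/9, sR=10; mL=85/9, mR=10/9; mL+mR=95/9 → advance +1; mR−mL=-25/3 → turn -1·90°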